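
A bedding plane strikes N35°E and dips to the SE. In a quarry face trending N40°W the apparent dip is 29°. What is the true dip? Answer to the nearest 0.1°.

29.8°

β = acute angle between strike N35°E and section N40°W = 75°.
tan δ = tan α / sin β = tan 29° / sin 75° = 0.5543 / 0.9659 = 0.5739
true dip = arctan 0.5739 = 29.85°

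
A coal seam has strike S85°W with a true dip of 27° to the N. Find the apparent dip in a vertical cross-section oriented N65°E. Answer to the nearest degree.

Angle between strike (S85°W) and section (N65°E): β = 20°.
tan α = tan 27° × sin 20° = 0.5095 × 0.3420 = 0.1743
apparent dip = arctan 0.1743 = 9.89°

10°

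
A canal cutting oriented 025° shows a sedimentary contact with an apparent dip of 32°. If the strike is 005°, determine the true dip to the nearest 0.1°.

β = acute angle between strike 005° and section 025° = 20°.
tan(true dip) = tan 32° / sin 20° = 1.8270
true dip = arctan 1.8270 = 61.31°

61.3°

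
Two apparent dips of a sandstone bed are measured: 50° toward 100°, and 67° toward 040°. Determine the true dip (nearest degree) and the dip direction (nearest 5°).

Represent each trace as a vector plunging at its apparent dip toward its trend (east-north-up frame): v₁ = (0.633, -0.112, -0.766), v₂ = (0.251, 0.299, -0.921).
n = v₁ × v₂ = (0.332, 0.390, 0.218) (taken with n_z > 0).
tan δ = √(n_x²+n_y²)/n_z = 0.512/0.218, so δ = 67.0°.
Dip direction = azimuth of (n_x, n_y) = atan2(0.332, 0.390) = 40°.

true dip 67°, dip direction 040°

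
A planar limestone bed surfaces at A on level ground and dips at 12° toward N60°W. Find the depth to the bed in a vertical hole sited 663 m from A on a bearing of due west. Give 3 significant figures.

122 m

The hole lies 30° from the dip direction, so the down-dip offset is 663 × cos 30° = 574.17 m.
Depth = down-dip offset × tan(dip) = 574.17 × tan 12° = 574.17 × 0.2126
Depth = 122.04 m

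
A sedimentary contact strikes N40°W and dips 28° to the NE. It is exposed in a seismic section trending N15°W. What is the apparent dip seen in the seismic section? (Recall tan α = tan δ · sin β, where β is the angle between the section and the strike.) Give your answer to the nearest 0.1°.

12.7°

The strike is N40°W and the section trends N15°W; the acute angle between them is β = 25°.
tan(apparent dip) = tan 28° · sin 25° = 0.2247
apparent dip = arctan 0.2247 = 12.66°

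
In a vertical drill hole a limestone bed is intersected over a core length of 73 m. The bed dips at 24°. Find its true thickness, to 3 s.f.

66.7 m

True thickness t = h · cos(dip) = 73 × cos 24°
t = 73 × 0.9135 = 66.689 m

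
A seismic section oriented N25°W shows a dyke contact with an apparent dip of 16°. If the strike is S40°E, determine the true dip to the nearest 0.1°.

47.9°

The section is 15° from the strike.
tan(true dip) = tan 16° / sin 15° = 1.1079
true dip = arctan 1.1079 = 47.93°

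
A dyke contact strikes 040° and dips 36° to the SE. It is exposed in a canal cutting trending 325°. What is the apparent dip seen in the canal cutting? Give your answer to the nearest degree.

Angle between strike (040°) and section (325°): β = 75°.
tan α = tan 36° × sin 75° = 0.7265 × 0.9659 = 0.7018
apparent dip = arctan 0.7018 = 35.06°

35°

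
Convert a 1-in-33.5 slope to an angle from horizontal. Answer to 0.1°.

tan θ = 1/33.5 = 0.0299
θ = arctan(0.0299) = 1.71°

1.7°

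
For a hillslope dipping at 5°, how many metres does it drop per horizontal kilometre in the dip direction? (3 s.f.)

87.5 m

drop per km = 1000 × tan 5° = 1000 × 0.0875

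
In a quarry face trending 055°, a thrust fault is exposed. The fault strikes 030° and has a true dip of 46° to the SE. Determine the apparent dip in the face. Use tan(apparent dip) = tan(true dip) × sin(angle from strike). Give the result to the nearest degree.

The section lies 25° from the strike.
tan(apparent dip) = tan 46° · sin 25° = 0.4376
α = arctan(0.4376) = 23.64°

24°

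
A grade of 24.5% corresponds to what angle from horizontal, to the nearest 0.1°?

13.8°

tan θ = 24.5/100 = 0.2450
θ = arctan(0.2450) = 13.77°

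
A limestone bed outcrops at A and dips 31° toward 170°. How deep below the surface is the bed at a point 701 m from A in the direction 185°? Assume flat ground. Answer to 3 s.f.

407 m

The hole lies 15° from the dip direction, so the down-dip offset is 701 × cos 15° = 677.11 m.
Depth = down-dip offset × tan(dip) = 677.11 × tan 31° = 677.11 × 0.6009
Depth = 406.85 m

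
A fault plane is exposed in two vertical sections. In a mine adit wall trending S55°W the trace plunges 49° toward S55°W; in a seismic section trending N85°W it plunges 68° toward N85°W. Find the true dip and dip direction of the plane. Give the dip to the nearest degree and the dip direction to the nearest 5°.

Each apparent-dip line lies in the plane. As unit vectors (x east, y north, z up), v₁ plunges 49°→S55°W and v₂ plunges 68°→N85°W.
The plane normal is n = v₁ × v₂ ∝ (-0.374, 0.217, 0.158).
tan δ = √(n_x²+n_y²)/n_z = 0.432/0.158, so δ = 69.9°.
Dip direction = azimuth of (n_x, n_y) = atan2(-0.374, 0.217) = 300°.

true dip 70°, dip direction 300°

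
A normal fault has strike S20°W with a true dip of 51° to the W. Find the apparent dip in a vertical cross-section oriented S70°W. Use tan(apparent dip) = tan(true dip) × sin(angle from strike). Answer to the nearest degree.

The section lies 50° from the strike.
tan(apparent dip) = tan 51° · sin 50° = 0.9460
α = arctan(0.9460) = 43.41°

43°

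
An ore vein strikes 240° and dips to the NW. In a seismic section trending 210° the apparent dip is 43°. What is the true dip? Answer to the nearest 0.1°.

61.8°

β = acute angle between strike 240° and section 210° = 30°.
tan δ = tan α / sin β = tan 43° / sin 30° = 0.9325 / 0.5000 = 1.8650
δ = arctan(1.8650) = 61.80°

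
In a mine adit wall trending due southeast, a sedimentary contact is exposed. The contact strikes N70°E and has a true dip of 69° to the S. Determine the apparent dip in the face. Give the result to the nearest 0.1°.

Angle between strike (N70°E) and section (due southeast): β = 65°.
tan(apparent dip) = tan 69° · sin 65° = 2.3610
α = arctan(2.3610) = 67.05°

67.0°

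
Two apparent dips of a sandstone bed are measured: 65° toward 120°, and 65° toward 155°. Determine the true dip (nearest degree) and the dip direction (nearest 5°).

Each apparent-dip line lies in the plane. As unit vectors (x east, y north, z up), v₁ plunges 65°→120° and v₂ plunges 65°→155°.
The plane normal is n = v₁ × v₂ ∝ (0.156, -0.170, 0.102).
Dip δ = arctan(|n_h|/n_z) = arctan(0.230/0.102) = 66.0°.
The horizontal component of n points toward azimuth atan2(n_x, n_y) = 138°, the dip direction.

true dip 66°, dip direction 140°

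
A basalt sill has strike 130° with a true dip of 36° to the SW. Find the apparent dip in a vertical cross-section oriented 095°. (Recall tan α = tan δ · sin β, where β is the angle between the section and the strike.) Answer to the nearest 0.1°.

22.6°

The strike is 130° and the section trends 095°; the acute angle between them is β = 35°.
tan α = tan 36° × sin 35° = 0.7265 × 0.5736 = 0.4167
apparent dip = arctan 0.4167 = 22.62°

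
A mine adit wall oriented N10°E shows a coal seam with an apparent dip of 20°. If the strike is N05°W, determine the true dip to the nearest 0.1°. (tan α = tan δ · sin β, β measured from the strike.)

54.6°

The section is 15° from the strike.
tan δ = tan α / sin β = tan 20° / sin 15° = 0.3640 / 0.2588 = 1.4063
δ = arctan(1.4063) = 54.58°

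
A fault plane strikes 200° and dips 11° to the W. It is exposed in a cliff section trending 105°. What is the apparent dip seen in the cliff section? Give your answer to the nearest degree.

The strike is 200° and the section trends 105°; the acute angle between them is β = 85°.
tan α = tan 11° × sin 85° = 0.1944 × 0.9962 = 0.1936
α = arctan(0.1936) = 10.96°

11°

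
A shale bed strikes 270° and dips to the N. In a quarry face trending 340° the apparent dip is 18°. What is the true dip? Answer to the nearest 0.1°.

The section is 70° from the strike.
tan δ = tan α / sin β = tan 18° / sin 70° = 0.3249 / 0.9397 = 0.3458
δ = arctan(0.3458) = 19.07°

19.1°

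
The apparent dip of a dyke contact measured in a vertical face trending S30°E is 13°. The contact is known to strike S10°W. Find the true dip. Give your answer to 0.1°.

19.8°

β = acute angle between strike S10°W and section S30°E = 40°.
tan δ = tan α / sin β = tan 13° / sin 40° = 0.2309 / 0.6428 = 0.3592
true dip = arctan 0.3592 = 19.76°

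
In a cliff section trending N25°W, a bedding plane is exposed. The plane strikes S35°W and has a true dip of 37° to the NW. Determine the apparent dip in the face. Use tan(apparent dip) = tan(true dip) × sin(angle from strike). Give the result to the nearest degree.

33°

The section lies 60° from the strike.
tan α = tan 37° × sin 60° = 0.7536 × 0.8660 = 0.6526
α = arctan(0.6526) = 33.13°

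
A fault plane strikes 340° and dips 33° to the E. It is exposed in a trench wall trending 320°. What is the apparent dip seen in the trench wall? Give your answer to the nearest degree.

13°

The section lies 20° from the strike.
tan α = tan 33° × sin 20° = 0.6494 × 0.3420 = 0.2221
apparent dip = arctan 0.2221 = 12.52°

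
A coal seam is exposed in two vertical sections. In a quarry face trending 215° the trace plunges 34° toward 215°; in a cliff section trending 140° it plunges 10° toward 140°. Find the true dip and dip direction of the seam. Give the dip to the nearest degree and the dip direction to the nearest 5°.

true dip 34°, dip direction 215°

Represent each trace as a vector plunging at its apparent dip toward its trend (east-north-up frame): v₁ = (-0.476, -0.679, -0.559), v₂ = (0.633, -0.754, -0.174).
n = v₁ × v₂ = (-0.304, -0.437, 0.789) (taken with n_z > 0).
tan δ = √(n_x²+n_y²)/n_z = 0.532/0.789, so δ = 34.0°.
Dip direction = azimuth of (n_x, n_y) = atan2(-0.304, -0.437) = 215°.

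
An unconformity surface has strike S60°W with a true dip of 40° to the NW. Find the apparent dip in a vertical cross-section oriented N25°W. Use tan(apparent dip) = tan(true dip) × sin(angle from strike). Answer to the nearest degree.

40°

The strike is S60°W and the section trends N25°W; the acute angle between them is β = 85°.
tan α = tan 40° × sin 85° = 0.8391 × 0.9962 = 0.8359
apparent dip = arctan 0.8359 = 39.89°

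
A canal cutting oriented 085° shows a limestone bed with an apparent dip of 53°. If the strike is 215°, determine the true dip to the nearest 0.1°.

The section is 50° from the strike.
tan(true dip) = tan 53° / sin 50° = 1.7323
true dip = arctan 1.7323 = 60.00°

60.0°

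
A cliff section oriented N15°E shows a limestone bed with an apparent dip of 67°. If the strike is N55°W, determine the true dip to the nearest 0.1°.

The section is 70° from the strike.
tan(true dip) = tan 67° / sin 70° = 2.5070
true dip = arctan 2.5070 = 68.25°

68.3°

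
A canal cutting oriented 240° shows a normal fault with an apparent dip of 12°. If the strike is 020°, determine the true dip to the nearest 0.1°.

18.3°

β = acute angle between strike 020° and section 240° = 40°.
tan δ = tan α / sin β = tan 12° / sin 40° = 0.2126 / 0.6428 = 0.3307
δ = arctan(0.3307) = 18.30°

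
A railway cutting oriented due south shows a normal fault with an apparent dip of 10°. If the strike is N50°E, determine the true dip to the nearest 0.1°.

β = acute angle between strike N50°E and section due south = 50°.
tan δ = tan α / sin β = tan 10° / sin 50° = 0.1763 / 0.7660 = 0.2302
true dip = arctan 0.2302 = 12.96°

13.0°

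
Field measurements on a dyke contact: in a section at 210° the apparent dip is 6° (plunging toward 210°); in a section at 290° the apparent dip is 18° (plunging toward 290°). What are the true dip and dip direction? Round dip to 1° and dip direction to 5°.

Each apparent-dip line lies in the plane. As unit vectors (x east, y north, z up), v₁ plunges 6°→210° and v₂ plunges 18°→290°.
The plane normal is n = v₁ × v₂ ∝ (-0.300, 0.060, 0.931).
True dip = arccos(n_z / |n|) = arccos(0.9500) = 18.2°.
Dip direction = azimuth of (n_x, n_y) = atan2(-0.300, 0.060) = 281°.

true dip 18°, dip direction 280°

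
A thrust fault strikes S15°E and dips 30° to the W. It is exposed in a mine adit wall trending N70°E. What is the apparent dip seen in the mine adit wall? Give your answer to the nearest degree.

Angle between strike (S15°E) and section (N70°E): β = 85°.
tan(apparent dip) = tan 30° · sin 85° = 0.5752
apparent dip = arctan 0.5752 = 29.91°

30°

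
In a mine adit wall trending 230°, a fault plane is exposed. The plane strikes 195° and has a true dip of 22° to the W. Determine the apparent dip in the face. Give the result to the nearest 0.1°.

The strike is 195° and the section trends 230°; the acute angle between them is β = 35°.
tan(apparent dip) = tan 22° · sin 35° = 0.2317
apparent dip = arctan 0.2317 = 13.05°

13.0°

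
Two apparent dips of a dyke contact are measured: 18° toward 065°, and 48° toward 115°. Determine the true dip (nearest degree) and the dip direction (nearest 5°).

The two traces are lines in the plane: v₁ = (sin 65°·cos 18°, cos 65°·cos 18°, −sin 18°), v₂ = (sin 115°·cos 48°, cos 115°·cos 48°, −sin 48°).
Cross product v₁ × v₂ gives the pole to the plane: n ∝ (0.386, -0.453, 0.487).
tan δ = √(n_x²+n_y²)/n_z = 0.595/0.487, so δ = 50.7°.
Dip direction = azimuth of (n_x, n_y) = atan2(0.386, -0.453) = 140°.

true dip 51°, dip direction 140°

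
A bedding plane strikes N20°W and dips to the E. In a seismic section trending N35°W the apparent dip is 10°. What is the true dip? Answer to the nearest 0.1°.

34.3°

The section is 15° from the strike.
tan(true dip) = tan 10° / sin 15° = 0.6813
δ = arctan(0.6813) = 34.27°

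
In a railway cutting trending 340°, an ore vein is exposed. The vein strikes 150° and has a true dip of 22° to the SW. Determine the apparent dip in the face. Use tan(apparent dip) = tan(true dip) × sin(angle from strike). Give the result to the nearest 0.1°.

4.0°

Angle between strike (150°) and section (340°): β = 10°.
tan(apparent dip) = tan 22° · sin 10° = 0.0702
α = arctan(0.0702) = 4.01°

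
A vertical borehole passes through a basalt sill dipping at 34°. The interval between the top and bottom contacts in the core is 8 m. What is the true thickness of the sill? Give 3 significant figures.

6.63 m

True thickness t = h · cos(dip) = 8 × cos 34°
t = 8 × 0.8290 = 6.632 m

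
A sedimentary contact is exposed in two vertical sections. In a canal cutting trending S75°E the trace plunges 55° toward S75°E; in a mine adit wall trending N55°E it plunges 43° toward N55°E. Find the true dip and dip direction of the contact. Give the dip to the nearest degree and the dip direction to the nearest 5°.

Each apparent-dip line lies in the plane. As unit vectors (x east, y north, z up), v₁ plunges 55°→S75°E and v₂ plunges 43°→N55°E.
Cross product v₁ × v₂ gives the pole to the plane: n ∝ (0.445, -0.113, 0.321).
Dip δ = arctan(|n_h|/n_z) = arctan(0.459/0.321) = 55.0°.
Dip direction = atan2(0.445, -0.113) = 104° (azimuth of n's horizontal projection).

true dip 55°, dip direction 105°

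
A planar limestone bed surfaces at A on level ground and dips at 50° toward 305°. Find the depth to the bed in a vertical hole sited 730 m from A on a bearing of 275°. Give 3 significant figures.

The hole lies 30° from the dip direction, so the down-dip offset is 730 × cos 30° = 632.20 m.
Depth = down-dip offset × tan(dip) = 632.20 × tan 50° = 632.20 × 1.1918
Depth = 753.42 m

753 m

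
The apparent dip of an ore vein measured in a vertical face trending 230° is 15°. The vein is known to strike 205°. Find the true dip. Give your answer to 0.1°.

32.4°

β = acute angle between strike 205° and section 230° = 25°.
tan δ = tan α / sin β = tan 15° / sin 25° = 0.2679 / 0.4226 = 0.6340
δ = arctan(0.6340) = 32.38°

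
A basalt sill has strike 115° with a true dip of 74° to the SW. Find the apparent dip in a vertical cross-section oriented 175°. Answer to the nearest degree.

72°

Angle between strike (115°) and section (175°): β = 60°.
tan α = tan 74° × sin 60° = 3.4874 × 0.8660 = 3.0202
α = arctan(3.0202) = 71.68°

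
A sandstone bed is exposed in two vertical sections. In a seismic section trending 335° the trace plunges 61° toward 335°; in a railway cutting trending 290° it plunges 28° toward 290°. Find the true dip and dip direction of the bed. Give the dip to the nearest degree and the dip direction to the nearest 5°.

true dip 64°, dip direction 005°

The two traces are lines in the plane: v₁ = (sin 335°·cos 61°, cos 335°·cos 61°, −sin 61°), v₂ = (sin 290°·cos 28°, cos 290°·cos 28°, −sin 28°).
The plane normal is n = v₁ × v₂ ∝ (0.058, 0.629, 0.303).
tan δ = √(n_x²+n_y²)/n_z = 0.632/0.303, so δ = 64.4°.
Dip direction = atan2(0.058, 0.629) = 5° (azimuth of n's horizontal projection).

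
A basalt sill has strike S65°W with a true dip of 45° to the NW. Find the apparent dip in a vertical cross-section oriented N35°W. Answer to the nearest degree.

45°

The strike is S65°W and the section trends N35°W; the acute angle between them is β = 80°.
tan(apparent dip) = tan 45° · sin 80° = 0.9848
α = arctan(0.9848) = 44.56°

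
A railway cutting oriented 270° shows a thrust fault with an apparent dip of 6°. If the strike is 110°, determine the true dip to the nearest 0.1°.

17.1°

β = acute angle between strike 110° and section 270° = 20°.
tan δ = tan α / sin β = tan 6° / sin 20° = 0.1051 / 0.3420 = 0.3073
δ = arctan(0.3073) = 17.08°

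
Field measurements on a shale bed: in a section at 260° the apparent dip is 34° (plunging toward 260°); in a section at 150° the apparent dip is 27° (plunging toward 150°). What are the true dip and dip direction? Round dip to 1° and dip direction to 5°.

true dip 46°, dip direction 210°

The two traces are lines in the plane: v₁ = (sin 260°·cos 34°, cos 260°·cos 34°, −sin 34°), v₂ = (sin 150°·cos 27°, cos 150°·cos 27°, −sin 27°).
n = v₁ × v₂ = (-0.366, -0.620, 0.694) (taken with n_z > 0).
Dip δ = arctan(|n_h|/n_z) = arctan(0.720/0.694) = 46.0°.
Dip direction = azimuth of (n_x, n_y) = atan2(-0.366, -0.620) = 211°.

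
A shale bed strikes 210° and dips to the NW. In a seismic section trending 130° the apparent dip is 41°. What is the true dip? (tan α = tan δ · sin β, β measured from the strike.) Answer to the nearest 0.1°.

41.4°

β = acute angle between strike 210° and section 130° = 80°.
tan(true dip) = tan 41° / sin 80° = 0.8827
true dip = arctan 0.8827 = 41.43°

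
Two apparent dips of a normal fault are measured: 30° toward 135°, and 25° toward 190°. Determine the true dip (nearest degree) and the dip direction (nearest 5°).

true dip 31°, dip direction 150°

Each apparent-dip line lies in the plane. As unit vectors (x east, y north, z up), v₁ plunges 30°→135° and v₂ plunges 25°→190°.
n = v₁ × v₂ = (0.187, -0.337, 0.643) (taken with n_z > 0).
Dip δ = arctan(|n_h|/n_z) = arctan(0.386/0.643) = 31.0°.
Dip direction = atan2(0.187, -0.337) = 151° (azimuth of n's horizontal projection).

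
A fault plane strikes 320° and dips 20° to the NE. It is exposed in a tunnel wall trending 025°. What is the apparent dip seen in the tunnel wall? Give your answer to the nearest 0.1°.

Angle between strike (320°) and section (025°): β = 65°.
tan(apparent dip) = tan 20° · sin 65° = 0.3299
apparent dip = arctan 0.3299 = 18.26°

18.3°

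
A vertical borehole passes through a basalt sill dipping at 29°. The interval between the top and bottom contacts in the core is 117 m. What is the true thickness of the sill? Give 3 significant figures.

True thickness t = h · cos(dip) = 117 × cos 29°
t = 117 × 0.8746 = 102.331 m

102 m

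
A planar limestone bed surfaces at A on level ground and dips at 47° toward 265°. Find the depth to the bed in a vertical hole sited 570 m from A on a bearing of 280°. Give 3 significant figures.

590 m

The hole lies 15° from the dip direction, so the down-dip offset is 570 × cos 15° = 550.58 m.
Depth = down-dip offset × tan(dip) = 550.58 × tan 47° = 550.58 × 1.0724
Depth = 590.42 m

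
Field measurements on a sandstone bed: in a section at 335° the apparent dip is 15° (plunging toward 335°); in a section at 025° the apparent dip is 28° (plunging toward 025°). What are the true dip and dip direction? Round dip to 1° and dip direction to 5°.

Represent each trace as a vector plunging at its apparent dip toward its trend (east-north-up frame): v₁ = (-0.408, 0.875, -0.259), v₂ = (0.373, 0.800, -0.469).
The plane normal is n = v₁ × v₂ ∝ (0.204, 0.288, 0.653).
True dip = arccos(n_z / |n|) = arccos(0.8798) = 28.4°.
Dip direction = atan2(0.204, 0.288) = 35° (azimuth of n's horizontal projection).

true dip 28°, dip direction 035°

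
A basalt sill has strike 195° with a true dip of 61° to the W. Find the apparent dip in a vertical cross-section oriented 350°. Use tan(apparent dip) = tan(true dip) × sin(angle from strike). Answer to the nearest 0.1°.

Angle between strike (195°) and section (350°): β = 25°.
tan(apparent dip) = tan 61° · sin 25° = 0.7624
α = arctan(0.7624) = 37.32°

37.3°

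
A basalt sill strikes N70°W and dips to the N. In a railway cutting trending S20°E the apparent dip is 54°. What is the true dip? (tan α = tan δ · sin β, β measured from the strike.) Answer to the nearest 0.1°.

60.9°

β = acute angle between strike N70°W and section S20°E = 50°.
tan(true dip) = tan 54° / sin 50° = 1.7967
δ = arctan(1.7967) = 60.90°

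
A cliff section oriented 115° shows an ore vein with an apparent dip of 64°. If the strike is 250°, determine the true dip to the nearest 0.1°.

71.0°

β = acute angle between strike 250° and section 115° = 45°.
tan(true dip) = tan 64° / sin 45° = 2.8996
true dip = arctan 2.8996 = 70.97°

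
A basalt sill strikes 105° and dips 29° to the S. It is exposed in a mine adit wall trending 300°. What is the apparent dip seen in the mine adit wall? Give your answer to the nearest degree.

Angle between strike (105°) and section (300°): β = 15°.
tan α = tan 29° × sin 15° = 0.5543 × 0.2588 = 0.1435
apparent dip = arctan 0.1435 = 8.16°

8°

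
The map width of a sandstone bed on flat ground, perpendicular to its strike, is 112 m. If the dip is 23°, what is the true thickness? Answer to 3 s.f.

True thickness t = w · sin(dip) = 112 × sin 23°
t = 112 × 0.3907 = 43.762 m

43.8 m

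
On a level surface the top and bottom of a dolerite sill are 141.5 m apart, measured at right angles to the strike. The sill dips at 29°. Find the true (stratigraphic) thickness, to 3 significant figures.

68.6 m

True thickness t = w · sin(dip) = 141.5 × sin 29°
t = 141.5 × 0.4848 = 68.601 m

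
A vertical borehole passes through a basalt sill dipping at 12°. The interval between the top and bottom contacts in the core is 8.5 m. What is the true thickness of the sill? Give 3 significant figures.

True thickness t = h · cos(dip) = 8.5 × cos 12°
t = 8.5 × 0.9781 = 8.314 m

8.31 m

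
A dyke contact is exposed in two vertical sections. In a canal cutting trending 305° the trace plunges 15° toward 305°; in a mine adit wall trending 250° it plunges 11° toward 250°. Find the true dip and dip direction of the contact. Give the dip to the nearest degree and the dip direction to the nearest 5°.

The two traces are lines in the plane: v₁ = (sin 305°·cos 15°, cos 305°·cos 15°, −sin 15°), v₂ = (sin 250°·cos 11°, cos 250°·cos 11°, −sin 11°).
Cross product v₁ × v₂ gives the pole to the plane: n ∝ (-0.193, 0.088, 0.777).
tan δ = √(n_x²+n_y²)/n_z = 0.212/0.777, so δ = 15.2°.
Dip direction = azimuth of (n_x, n_y) = atan2(-0.193, 0.088) = 294°.

true dip 15°, dip direction 295°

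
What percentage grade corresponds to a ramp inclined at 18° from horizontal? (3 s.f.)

grade % = 100 × tan 18° = 100 × 0.3249

32.5%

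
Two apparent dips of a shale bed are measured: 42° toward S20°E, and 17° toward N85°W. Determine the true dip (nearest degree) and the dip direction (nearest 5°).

The two traces are lines in the plane: v₁ = (sin 160°·cos 42°, cos 160°·cos 42°, −sin 42°), v₂ = (sin 275°·cos 17°, cos 275°·cos 17°, −sin 17°).
The plane normal is n = v₁ × v₂ ∝ (-0.260, -0.712, 0.644).
tan δ = √(n_x²+n_y²)/n_z = 0.758/0.644, so δ = 49.6°.
The horizontal component of n points toward azimuth atan2(n_x, n_y) = 200°, the dip direction.

true dip 50°, dip direction 200°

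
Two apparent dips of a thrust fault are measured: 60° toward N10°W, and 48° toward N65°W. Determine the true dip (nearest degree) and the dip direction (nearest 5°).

The two traces are lines in the plane: v₁ = (sin 350°·cos 60°, cos 350°·cos 60°, −sin 60°), v₂ = (sin 295°·cos 48°, cos 295°·cos 48°, −sin 48°).
n = v₁ × v₂ = (-0.121, 0.461, 0.274) (taken with n_z > 0).
tan δ = √(n_x²+n_y²)/n_z = 0.476/0.274, so δ = 60.1°.
Dip direction = atan2(-0.121, 0.461) = 345° (azimuth of n's horizontal projection).

true dip 60°, dip direction 345°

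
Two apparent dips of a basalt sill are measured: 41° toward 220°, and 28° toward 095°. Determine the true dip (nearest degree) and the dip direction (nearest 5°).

The two traces are lines in the plane: v₁ = (sin 220°·cos 41°, cos 220°·cos 41°, −sin 41°), v₂ = (sin 95°·cos 28°, cos 95°·cos 28°, −sin 28°).
Cross product v₁ × v₂ gives the pole to the plane: n ∝ (0.221, -0.805, 0.546).
True dip = arccos(n_z / |n|) = arccos(0.5474) = 56.8°.
Dip direction = azimuth of (n_x, n_y) = atan2(0.221, -0.805) = 165°.

true dip 57°, dip direction 165°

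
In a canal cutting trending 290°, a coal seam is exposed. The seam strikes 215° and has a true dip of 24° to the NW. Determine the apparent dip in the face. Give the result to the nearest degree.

23°

Angle between strike (215°) and section (290°): β = 75°.
tan α = tan 24° × sin 75° = 0.4452 × 0.9659 = 0.4301
apparent dip = arctan 0.4301 = 23.27°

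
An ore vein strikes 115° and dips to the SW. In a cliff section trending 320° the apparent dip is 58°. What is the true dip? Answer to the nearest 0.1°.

β = acute angle between strike 115° and section 320° = 25°.
tan δ = tan α / sin β = tan 58° / sin 25° = 1.6003 / 0.4226 = 3.7867
δ = arctan(3.7867) = 75.21°

75.2°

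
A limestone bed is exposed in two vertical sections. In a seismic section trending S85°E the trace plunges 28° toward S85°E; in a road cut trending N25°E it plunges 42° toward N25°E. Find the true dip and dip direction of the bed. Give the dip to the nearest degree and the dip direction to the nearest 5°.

Represent each trace as a vector plunging at its apparent dip toward its trend (east-north-up frame): v₁ = (0.880, -0.077, -0.469), v₂ = (0.314, 0.674, -0.669).
n = v₁ × v₂ = (0.368, 0.441, 0.617) (taken with n_z > 0).
True dip = arccos(n_z / |n|) = arccos(0.7318) = 43.0°.
The horizontal component of n points toward azimuth atan2(n_x, n_y) = 40°, the dip direction.

true dip 43°, dip direction 040°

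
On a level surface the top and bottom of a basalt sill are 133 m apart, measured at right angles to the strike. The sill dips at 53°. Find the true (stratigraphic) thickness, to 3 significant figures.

106 m

True thickness t = w · sin(dip) = 133 × sin 53°
t = 133 × 0.7986 = 106.219 m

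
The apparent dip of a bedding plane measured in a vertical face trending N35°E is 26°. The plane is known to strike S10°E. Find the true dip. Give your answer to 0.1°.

34.6°

β = acute angle between strike S10°E and section N35°E = 45°.
tan δ = tan α / sin β = tan 26° / sin 45° = 0.4877 / 0.7071 = 0.6898
true dip = arctan 0.6898 = 34.60°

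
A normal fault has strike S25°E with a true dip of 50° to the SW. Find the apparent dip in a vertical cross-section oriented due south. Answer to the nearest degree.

27°

Angle between strike (S25°E) and section (due south): β = 25°.
tan(apparent dip) = tan 50° · sin 25° = 0.5037
apparent dip = arctan 0.5037 = 26.73°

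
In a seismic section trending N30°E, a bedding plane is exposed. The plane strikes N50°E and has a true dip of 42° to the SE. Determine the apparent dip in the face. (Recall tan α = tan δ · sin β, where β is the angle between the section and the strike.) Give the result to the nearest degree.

The strike is N50°E and the section trends N30°E; the acute angle between them is β = 20°.
tan(apparent dip) = tan 42° · sin 20° = 0.3080
α = arctan(0.3080) = 17.12°

17°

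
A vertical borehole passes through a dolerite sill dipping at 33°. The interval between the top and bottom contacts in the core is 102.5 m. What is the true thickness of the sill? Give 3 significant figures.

86.0 m

True thickness t = h · cos(dip) = 102.5 × cos 33°
t = 102.5 × 0.8387 = 85.964 m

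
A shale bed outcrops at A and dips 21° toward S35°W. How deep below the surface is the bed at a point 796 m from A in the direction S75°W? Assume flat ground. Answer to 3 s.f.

The hole lies 40° from the dip direction, so the down-dip offset is 796 × cos 40° = 609.77 m.
Depth = down-dip offset × tan(dip) = 609.77 × tan 21° = 609.77 × 0.3839
Depth = 234.07 m

234 m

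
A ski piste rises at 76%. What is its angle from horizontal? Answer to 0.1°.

tan θ = 76/100 = 0.7600
θ = arctan(0.7600) = 37.23°

37.2°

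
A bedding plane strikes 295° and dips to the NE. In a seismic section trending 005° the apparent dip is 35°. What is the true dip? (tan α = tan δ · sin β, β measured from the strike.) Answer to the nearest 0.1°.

36.7°

The section is 70° from the strike.
tan(true dip) = tan 35° / sin 70° = 0.7451
δ = arctan(0.7451) = 36.69°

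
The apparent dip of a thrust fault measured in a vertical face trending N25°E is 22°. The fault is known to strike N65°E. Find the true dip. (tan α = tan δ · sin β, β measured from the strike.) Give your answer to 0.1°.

32.2°

The section is 40° from the strike.
tan δ = tan α / sin β = tan 22° / sin 40° = 0.4040 / 0.6428 = 0.6286
δ = arctan(0.6286) = 32.15°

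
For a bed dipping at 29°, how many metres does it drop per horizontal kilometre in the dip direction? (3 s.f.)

drop per km = 1000 × tan 29° = 1000 × 0.5543

554 m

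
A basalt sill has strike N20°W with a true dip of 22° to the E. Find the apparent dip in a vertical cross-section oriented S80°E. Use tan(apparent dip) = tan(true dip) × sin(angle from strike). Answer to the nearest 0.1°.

19.3°

The strike is N20°W and the section trends S80°E; the acute angle between them is β = 60°.
tan α = tan 22° × sin 60° = 0.4040 × 0.8660 = 0.3499
apparent dip = arctan 0.3499 = 19.28°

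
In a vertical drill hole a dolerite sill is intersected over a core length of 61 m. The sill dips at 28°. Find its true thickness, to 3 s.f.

True thickness t = h · cos(dip) = 61 × cos 28°
t = 61 × 0.8829 = 53.860 m

53.9 m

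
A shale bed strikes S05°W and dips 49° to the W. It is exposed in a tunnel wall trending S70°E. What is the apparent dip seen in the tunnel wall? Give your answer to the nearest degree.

The section lies 75° from the strike.
tan(apparent dip) = tan 49° · sin 75° = 1.1112
apparent dip = arctan 1.1112 = 48.01°

48°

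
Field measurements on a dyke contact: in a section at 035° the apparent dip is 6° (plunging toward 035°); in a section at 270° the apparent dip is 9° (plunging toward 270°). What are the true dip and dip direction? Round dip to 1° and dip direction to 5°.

true dip 16°, dip direction 325°

The two traces are lines in the plane: v₁ = (sin 35°·cos 6°, cos 35°·cos 6°, −sin 6°), v₂ = (sin 270°·cos 9°, cos 270°·cos 9°, −sin 9°).
The plane normal is n = v₁ × v₂ ∝ (-0.127, 0.192, 0.805).
True dip = arccos(n_z / |n|) = arccos(0.9612) = 16.0°.
Dip direction = azimuth of (n_x, n_y) = atan2(-0.127, 0.192) = 326°.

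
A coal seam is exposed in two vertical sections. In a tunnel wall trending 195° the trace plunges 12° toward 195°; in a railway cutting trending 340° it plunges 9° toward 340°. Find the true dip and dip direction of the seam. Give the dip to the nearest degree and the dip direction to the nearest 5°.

The two traces are lines in the plane: v₁ = (sin 195°·cos 12°, cos 195°·cos 12°, −sin 12°), v₂ = (sin 340°·cos 9°, cos 340°·cos 9°, −sin 9°).
Cross product v₁ × v₂ gives the pole to the plane: n ∝ (-0.341, -0.031, 0.554).
Dip δ = arctan(|n_h|/n_z) = arctan(0.342/0.554) = 31.7°.
The horizontal component of n points toward azimuth atan2(n_x, n_y) = 265°, the dip direction.

true dip 32°, dip direction 265°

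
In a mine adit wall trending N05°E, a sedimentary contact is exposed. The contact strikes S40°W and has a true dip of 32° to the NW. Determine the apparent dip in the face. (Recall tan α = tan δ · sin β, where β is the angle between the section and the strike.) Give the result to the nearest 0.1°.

19.7°

The strike is S40°W and the section trends N05°E; the acute angle between them is β = 35°.
tan(apparent dip) = tan 32° · sin 35° = 0.3584
apparent dip = arctan 0.3584 = 19.72°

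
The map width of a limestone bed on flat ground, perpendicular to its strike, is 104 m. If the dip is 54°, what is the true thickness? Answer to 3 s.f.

84.1 m

True thickness t = w · sin(dip) = 104 × sin 54°
t = 104 × 0.8090 = 84.138 m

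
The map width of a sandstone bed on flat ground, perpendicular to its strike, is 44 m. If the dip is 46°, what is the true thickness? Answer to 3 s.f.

True thickness t = w · sin(dip) = 44 × sin 46°
t = 44 × 0.7193 = 31.651 m

31.7 m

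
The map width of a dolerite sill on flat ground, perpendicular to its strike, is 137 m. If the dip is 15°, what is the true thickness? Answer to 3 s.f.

35.5 m

True thickness t = w · sin(dip) = 137 × sin 15°
t = 137 × 0.2588 = 35.458 m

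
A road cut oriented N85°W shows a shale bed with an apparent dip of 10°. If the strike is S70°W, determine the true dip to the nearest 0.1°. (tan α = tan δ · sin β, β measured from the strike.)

22.6°

The section is 25° from the strike.
tan δ = tan α / sin β = tan 10° / sin 25° = 0.1763 / 0.4226 = 0.4172
δ = arctan(0.4172) = 22.65°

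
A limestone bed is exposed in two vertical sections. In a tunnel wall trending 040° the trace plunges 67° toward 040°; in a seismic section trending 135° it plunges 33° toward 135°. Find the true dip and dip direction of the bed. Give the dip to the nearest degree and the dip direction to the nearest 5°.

true dip 68°, dip direction 060°

Represent each trace as a vector plunging at its apparent dip toward its trend (east-north-up frame): v₁ = (0.251, 0.299, -0.921), v₂ = (0.593, -0.593, -0.545).
The plane normal is n = v₁ × v₂ ∝ (0.709, 0.409, 0.326).
Dip δ = arctan(|n_h|/n_z) = arctan(0.818/0.326) = 68.3°.
Dip direction = azimuth of (n_x, n_y) = atan2(0.709, 0.409) = 60°.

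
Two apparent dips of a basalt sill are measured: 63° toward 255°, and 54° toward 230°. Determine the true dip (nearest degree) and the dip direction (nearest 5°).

true dip 65°, dip direction 280°

Represent each trace as a vector plunging at its apparent dip toward its trend (east-north-up frame): v₁ = (-0.439, -0.118, -0.891), v₂ = (-0.450, -0.378, -0.809).
The plane normal is n = v₁ × v₂ ∝ (-0.242, 0.046, 0.113).
Dip δ = arctan(|n_h|/n_z) = arctan(0.246/0.113) = 65.4°.
Dip direction = atan2(-0.242, 0.046) = 281° (azimuth of n's horizontal projection).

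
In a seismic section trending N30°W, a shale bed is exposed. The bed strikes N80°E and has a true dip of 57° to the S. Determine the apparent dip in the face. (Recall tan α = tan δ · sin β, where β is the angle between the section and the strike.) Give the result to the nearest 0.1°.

Angle between strike (N80°E) and section (N30°W): β = 70°.
tan α = tan 57° × sin 70° = 1.5399 × 0.9397 = 1.4470
apparent dip = arctan 1.4470 = 55.35°

55.4°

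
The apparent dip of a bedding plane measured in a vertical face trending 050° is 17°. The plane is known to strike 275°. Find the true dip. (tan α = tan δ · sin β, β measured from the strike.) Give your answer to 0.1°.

The section is 45° from the strike.
tan δ = tan α / sin β = tan 17° / sin 45° = 0.3057 / 0.7071 = 0.4324
δ = arctan(0.4324) = 23.38°

23.4°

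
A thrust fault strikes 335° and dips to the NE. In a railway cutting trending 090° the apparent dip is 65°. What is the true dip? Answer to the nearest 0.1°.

67.1°

The section is 65° from the strike.
tan(true dip) = tan 65° / sin 65° = 2.3662
true dip = arctan 2.3662 = 67.09°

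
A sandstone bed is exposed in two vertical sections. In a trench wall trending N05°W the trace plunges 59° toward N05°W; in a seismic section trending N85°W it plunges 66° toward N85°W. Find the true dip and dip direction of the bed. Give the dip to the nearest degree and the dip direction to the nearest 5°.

Each apparent-dip line lies in the plane. As unit vectors (x east, y north, z up), v₁ plunges 59°→N05°W and v₂ plunges 66°→N85°W.
The plane normal is n = v₁ × v₂ ∝ (-0.438, 0.306, 0.206).
Dip δ = arctan(|n_h|/n_z) = arctan(0.535/0.206) = 68.9°.
Dip direction = azimuth of (n_x, n_y) = atan2(-0.438, 0.306) = 305°.

true dip 69°, dip direction 305°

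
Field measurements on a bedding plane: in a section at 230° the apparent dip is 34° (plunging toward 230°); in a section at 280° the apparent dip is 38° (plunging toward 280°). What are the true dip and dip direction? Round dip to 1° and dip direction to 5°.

The two traces are lines in the plane: v₁ = (sin 230°·cos 34°, cos 230°·cos 34°, −sin 34°), v₂ = (sin 280°·cos 38°, cos 280°·cos 38°, −sin 38°).
The plane normal is n = v₁ × v₂ ∝ (-0.405, -0.043, 0.500).
True dip = arccos(n_z / |n|) = arccos(0.7759) = 39.1°.
The horizontal component of n points toward azimuth atan2(n_x, n_y) = 264°, the dip direction.

true dip 39°, dip direction 265°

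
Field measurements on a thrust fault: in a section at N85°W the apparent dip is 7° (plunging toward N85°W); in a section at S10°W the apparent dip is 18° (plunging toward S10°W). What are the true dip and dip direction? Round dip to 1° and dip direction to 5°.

true dip 19°, dip direction 205°

Represent each trace as a vector plunging at its apparent dip toward its trend (east-north-up frame): v₁ = (-0.989, 0.087, -0.122), v₂ = (-0.165, -0.937, -0.309).
Cross product v₁ × v₂ gives the pole to the plane: n ∝ (-0.141, -0.285, 0.940).
True dip = arccos(n_z / |n|) = arccos(0.9472) = 18.7°.
Dip direction = azimuth of (n_x, n_y) = atan2(-0.141, -0.285) = 206°.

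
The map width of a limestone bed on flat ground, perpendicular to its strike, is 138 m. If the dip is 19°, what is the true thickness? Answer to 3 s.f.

True thickness t = w · sin(dip) = 138 × sin 19°
t = 138 × 0.3256 = 44.928 m

44.9 m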